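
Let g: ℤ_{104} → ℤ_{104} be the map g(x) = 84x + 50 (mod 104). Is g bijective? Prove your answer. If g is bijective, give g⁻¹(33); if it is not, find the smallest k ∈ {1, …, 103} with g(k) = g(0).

26

We have gcd(84, 104) = 4 > 1. Taking s = 0 and t = 26: g(0) = 50 and g(26) = 84·26 + 50 = 2234 ≡ 50 (mod 104).
So g(0) = g(26) while 0 ≠ 26, therefore g is not injective, hence not bijective.
Since g is not bijective, we find the least positive k with g(k) = g(0): this means 84k ≡ 0 (mod 104), i.e. 104 ∣ 84k. Since gcd(84, 104) = 4, dividing through by 4 this holds exactly when 26 ∣ 21k, and as gcd(21, 26) = 1, exactly when 26 ∣ k.
The smallest positive such k is 26.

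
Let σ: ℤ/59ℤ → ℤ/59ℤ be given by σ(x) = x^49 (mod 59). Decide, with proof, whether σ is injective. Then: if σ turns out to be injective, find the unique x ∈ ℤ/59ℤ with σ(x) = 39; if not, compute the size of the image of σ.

34

Since 59 is prime, the nonzero elements of ℤ/59ℤ form a cyclic group of order 58.
As gcd(49, 58) = 1, raising to the 49th power is a bijection on this group: if a^49 ≡ b^49 then (ab^{−1})^49 = 1, and the only element of order dividing gcd(49, 58) = 1 is 1, so a = b.
With σ(0) = 0 this makes σ injective on all of ℤ/59ℤ, hence bijective (finite equal-size domain and codomain). In particular σ is injective.
Since σ is injective, we find the preimage of 39. The inverse of x ↦ x^49 on (ℤ/59ℤ)^× is x ↦ x^45, because 49·45 = 2205 = 38·58 + 1 ≡ 1 (mod 58) and x^{58} = 1 for x ≠ 0 (Fermat). So σ⁻¹(39) = 39^45 mod 59.
Repeated squaring mod 59: 39^1 ≡ 39, 39^2 ≡ 39² = 1521 ≡ 46, 39^4 ≡ 46² = 2116 ≡ 51, 39^8 ≡ 51² = 2601 ≡ 5, 39^16 ≡ 5² = 25, 39^32 ≡ 25² = 625 ≡ 35. Since 45 = 32 + 8 + 4 + 1, 39^45 ≡ 35·5·51·39: 35·5 = 175 ≡ 57, then 57·51 = 2907 ≡ 16, then 16·39 = 624 ≡ 34. So 39^45 ≡ 34 (mod 59).
Hence σ⁻¹(39) = 34.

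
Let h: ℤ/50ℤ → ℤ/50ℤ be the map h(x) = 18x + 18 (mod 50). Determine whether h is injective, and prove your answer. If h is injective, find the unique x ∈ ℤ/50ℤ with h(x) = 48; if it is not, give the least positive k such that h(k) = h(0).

By definition, injectivity means: for all s, t in the domain, h(s) = h(t) implies s = t.
We have gcd(18, 50) = 2 > 1. Taking s = 0 and t = 25: h(0) = 18 and h(25) = 18·25 + 18 = 468 ≡ 18 (mod 50).
So h(0) = h(25) while 0 ≠ 25, so h is not injective.
Since h is not injective, we find the least positive k with h(k) = h(0): this means 18k ≡ 0 (mod 50), i.e. 50 ∣ 18k. Since gcd(18, 50) = 2, dividing through by 2 this holds exactly when 25 ∣ 9k, and as gcd(9, 25) = 1, exactly when 25 ∣ k.
The smallest positive such k is 25.

25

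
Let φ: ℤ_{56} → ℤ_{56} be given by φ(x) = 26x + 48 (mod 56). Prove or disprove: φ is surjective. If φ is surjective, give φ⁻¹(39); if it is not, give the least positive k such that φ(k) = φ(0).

By definition, φ is surjective if every y in the codomain equals φ(x) for some x in the domain.
Since gcd(26, 56) = 2, we have 26x ≡ 0 (mod 2) for all x, so φ(x) ≡ 0 (mod 2).
But 1 ≢ 0 (mod 2), so 1 ∈ ℤ_{56} has no preimage. Therefore φ is not surjective.
Since φ is not surjective, we find the least positive k with φ(k) = φ(0): this means 26k ≡ 0 (mod 56), i.e. 56 ∣ 26k. Since gcd(26, 56) = 2, dividing through by 2 this holds exactly when 28 ∣ 13k, and as gcd(13, 28) = 1, exactly when 28 ∣ k.
The smallest positive such k is 28.

28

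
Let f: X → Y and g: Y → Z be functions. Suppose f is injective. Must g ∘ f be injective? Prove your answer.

No. Take X = Y = Z = {0, 1}, f = identity (injective), and g(x) = 0 for every x.
Then (g ∘ f)(0) = 0 = (g ∘ f)(1) with 0 ≠ 1, so g ∘ f is not injective.

not injective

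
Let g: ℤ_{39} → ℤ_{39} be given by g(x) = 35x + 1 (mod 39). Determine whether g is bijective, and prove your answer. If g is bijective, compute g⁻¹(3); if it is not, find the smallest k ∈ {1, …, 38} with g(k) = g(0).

Suppose g(a) = g(b) in ℤ_{39}. Then 35a + 1 ≡ 35b + 1 (mod 39), hence 35(a − b) ≡ 0 (mod 39).
Since gcd(35, 39) = 1, 35 is invertible modulo 39, thus a − b ≡ 0 (mod 39), i.e. a = b.
We now compute 35⁻¹ mod 39 explicitly. Euclid's algorithm: 39 = 1·35 + 4, 35 = 8·4 + 3, 4 = 1·3 + 1; back-substituting gives 1 = 29·35 − 26·39, so 35⁻¹ ≡ 29 (mod 39).
For any y ∈ ℤ_{39}, x = 29(y − 1) mod 39 satisfies g(x) = 35·29(y − 1) + 1 ≡ y (since 35·29 ≡ 1 mod 39). So every y has a preimage.
So g is bijective.
Since g is bijective, we find g⁻¹(3): we need 35x ≡ 3 − 1 ≡ 2 (mod 39). Using 35⁻¹ = 29: x ≡ 29·2 = 58 = 1·39 + 19, so x = 19.
Check: g(19) = 35·19 + 1 = 666 = 17·39 + 3 ≡ 3 (mod 39).

19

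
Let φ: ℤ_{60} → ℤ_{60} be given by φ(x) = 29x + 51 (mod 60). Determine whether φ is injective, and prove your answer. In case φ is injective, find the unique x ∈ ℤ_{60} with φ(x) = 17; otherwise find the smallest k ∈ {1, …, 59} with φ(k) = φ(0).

If φ(s) = φ(t), then 29s ≡ 29t (mod 60). Because gcd(29, 60) = 1, we may cancel 29 to get s ≡ t (mod 60).
So φ is injective.
We now compute 29⁻¹ mod 60 explicitly. Euclid's algorithm: 60 = 2·29 + 2, 29 = 14·2 + 1; back-substituting gives 1 = 29·29 − 14·60, so 29⁻¹ ≡ 29 (mod 60).
Since φ is injective, we find φ⁻¹(17): we need 29x ≡ 17 − 51 ≡ 26 (mod 60). Using 29⁻¹ = 29: x ≡ 29·26 = 754 = 12·60 + 34, so x = 34.
Check: φ(34) = 29·34 + 51 = 1037 = 17·60 + 17 ≡ 17 (mod 60).

34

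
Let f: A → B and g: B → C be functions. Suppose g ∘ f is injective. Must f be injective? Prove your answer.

Suppose f(s) = f(t). Applying g: (g ∘ f)(s) = (g ∘ f)(t). Since g ∘ f is injective, s = t. Hence f is injective.

injective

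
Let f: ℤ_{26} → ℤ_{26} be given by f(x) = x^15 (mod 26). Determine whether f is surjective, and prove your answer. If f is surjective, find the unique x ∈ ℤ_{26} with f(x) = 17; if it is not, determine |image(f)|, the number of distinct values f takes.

10

f(1) = 1^15 = 1.
f(3): Repeated squaring mod 26: 3^1 ≡ 3, 3^2 ≡ 3² = 9, 3^4 ≡ 9² = 81 ≡ 3, 3^8 ≡ 3² = 9. Since 15 = 8 + 4 + 2 + 1, 3^15 ≡ 9·3·9·3: 9·3 = 27 ≡ 1, then 1·9 = 9, then 9·3 = 27 ≡ 1. So 3^15 ≡ 1 (mod 26).
So f(1) = f(3) = 1 while 1 ≠ 3, therefore f is not injective.
A non-injective map from the 26-element set ℤ_{26} to itself takes at most 25 distinct values, so it cannot be surjective. So f is not surjective.
Since f is not surjective, we determine |image(f)|. Computing x^15 mod 26 for each x (by repeated squaring, reducing mod 26 at every step), the values f(0), f(1), …, f(25) are: 0, 1, 8, 1, 12, 21, 8, 5, 18, 1, 12, 5, 12, 13, 14, 21, 14, 25, 8, 21, 18, 5, 14, 25, 18, 25.
The distinct values are {0, 1, 5, 8, 12, 13, 14, 18, 21, 25}; there are 10 of them.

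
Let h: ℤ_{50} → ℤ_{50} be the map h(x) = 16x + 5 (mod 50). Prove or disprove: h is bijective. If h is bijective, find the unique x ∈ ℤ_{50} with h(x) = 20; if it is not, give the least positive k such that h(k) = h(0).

25

By definition, h is injective if h(x_1) = h(x_2) implies x_1 = x_2.
We have gcd(16, 50) = 2 > 1. Taking x_1 = 0 and x_2 = 25: h(0) = 5 and h(25) = 16·25 + 5 = 405 ≡ 5 (mod 50).
So h(0) = h(25) while 0 ≠ 25, so h is not injective, hence not bijective.
Since h is not bijective, we find the least positive k with h(k) = h(0): this means 16k ≡ 0 (mod 50), i.e. 50 ∣ 16k. Since gcd(16, 50) = 2, dividing through by 2 this holds exactly when 25 ∣ 8k, and as gcd(8, 25) = 1, exactly when 25 ∣ k.
The smallest positive such k is 25.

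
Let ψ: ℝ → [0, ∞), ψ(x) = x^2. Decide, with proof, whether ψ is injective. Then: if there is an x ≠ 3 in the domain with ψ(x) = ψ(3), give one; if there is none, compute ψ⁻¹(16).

-3

ψ(3) = 9 = (−3)^2 = ψ(−3) (since 2 is even), with 3 ≠ −3. So ψ is not injective.
For the follow-up, such an x exists: taking x = −3 ∈ ℝ gives ψ(−3) = 9 = ψ(3) with −3 ≠ 3.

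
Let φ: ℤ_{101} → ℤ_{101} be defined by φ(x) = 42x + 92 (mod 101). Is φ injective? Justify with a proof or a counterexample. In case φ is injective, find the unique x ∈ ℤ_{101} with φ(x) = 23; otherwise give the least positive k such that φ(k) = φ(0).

Recall: φ is injective if φ(x_1) = φ(x_2) implies x_1 = x_2.
If φ(x_1) = φ(x_2), then 42x_1 ≡ 42x_2 (mod 101). Because gcd(42, 101) = 1, we may cancel 42 to get x_1 ≡ x_2 (mod 101).
Hence φ is injective.
We now compute 42⁻¹ mod 101 explicitly. Euclid's algorithm: 101 = 2·42 + 17, 42 = 2·17 + 8, 17 = 2·8 + 1; back-substituting gives 1 = 89·42 − 37·101, so 42⁻¹ ≡ 89 (mod 101).
Since φ is injective, we compute φ⁻¹(23): solve 42x + 92 ≡ 23 (mod 101), i.e. 42x ≡ 32 (mod 101).
Multiplying by 42⁻¹ = 89 gives x ≡ 89·32 = 2848 = 28·101 + 20 ≡ 20 (mod 101).
Check: φ(20) = 42·20 + 92 = 932 = 9·101 + 23 ≡ 23 (mod 101).

20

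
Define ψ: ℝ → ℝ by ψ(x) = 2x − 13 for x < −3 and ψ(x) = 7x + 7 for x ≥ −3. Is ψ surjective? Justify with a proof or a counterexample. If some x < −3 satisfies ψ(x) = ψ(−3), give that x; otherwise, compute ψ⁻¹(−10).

Both pieces are strictly increasing (slopes 2 and 7), so each is injective on its own interval.
The left piece maps (−∞, −3) onto (−∞, −19); the right piece maps [−3, ∞) onto [−14, ∞).
The union (−∞, −19) ∪ [−14, ∞) omits the interval between −19 and −14; in particular −19 has no preimage. So ψ is not surjective.
Because the two images are disjoint, no x < −3 has ψ(x) = ψ(−3), so we compute ψ⁻¹(−10): −10 lies in [−14, ∞), so solve 7x + 7 = −10: x = (−10 − 7)/7 = −17/7.

-17/7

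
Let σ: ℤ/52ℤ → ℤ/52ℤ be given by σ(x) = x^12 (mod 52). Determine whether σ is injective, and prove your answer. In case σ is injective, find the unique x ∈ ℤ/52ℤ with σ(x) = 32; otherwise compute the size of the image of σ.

4

σ(1) = 1^12 = 1.
σ(3): Repeated squaring mod 52: 3^1 ≡ 3, 3^2 ≡ 3² = 9, 3^4 ≡ 9² = 81 ≡ 29, 3^8 ≡ 29² = 841 ≡ 9. Since 12 = 8 + 4, 3^12 ≡ 9·29: 9·29 = 261 ≡ 1. So 3^12 ≡ 1 (mod 52).
So σ(1) = σ(3) = 1 while 1 ≠ 3, therefore σ is not injective.
Since σ is not injective, we determine |image(σ)|. Computing x^12 mod 52 for each x (by repeated squaring, reducing mod 52 at every step), the values σ(0), σ(1), …, σ(51) are: 0, 1, 40, 1, 40, 1, 40, 1, 40, 1, 40, 1, 40, 13, 40, 1, 40, 1, 40, 1, 40, 1, 40, 1, 40, 1, 0, 1, 40, 1, 40, 1, 40, 1, 40, 1, 40, 1, 40, 13, 40, 1, 40, 1, 40, 1, 40, 1, 40, 1, 40, 1.
The distinct values are {0, 1, 13, 40}; there are 4 of them.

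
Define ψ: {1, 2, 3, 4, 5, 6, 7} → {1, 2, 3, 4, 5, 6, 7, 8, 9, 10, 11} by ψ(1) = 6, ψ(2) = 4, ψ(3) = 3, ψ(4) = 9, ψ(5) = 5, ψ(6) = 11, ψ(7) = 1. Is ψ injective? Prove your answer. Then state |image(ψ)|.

7

The values ψ(1), …, ψ(7) are 6, 4, 3, 9, 5, 11, 1 — all distinct.
So ψ(u) = ψ(v) only when u = v, and ψ is injective.
The image of ψ is {1, 3, 4, 5, 6, 9, 11}, which has 7 elements.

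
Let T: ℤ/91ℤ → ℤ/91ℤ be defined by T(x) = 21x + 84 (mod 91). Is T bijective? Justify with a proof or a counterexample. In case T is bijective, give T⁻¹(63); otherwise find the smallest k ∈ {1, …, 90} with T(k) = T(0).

Recall that T is injective when T(x_1) = T(x_2) forces x_1 = x_2.
We have gcd(21, 91) = 7 > 1. Taking x_1 = 0 and x_2 = 13: T(0) = 84 and T(13) = 21·13 + 84 = 357 ≡ 84 (mod 91).
So T(0) = T(13) while 0 ≠ 13, hence T is not injective, hence not bijective.
Since T is not bijective, we find the least positive k with T(k) = T(0): this means 21k ≡ 0 (mod 91), i.e. 91 ∣ 21k. Since gcd(21, 91) = 7, dividing through by 7 this holds exactly when 13 ∣ 3k, and as gcd(3, 13) = 1, exactly when 13 ∣ k.
The smallest positive such k is 13.

13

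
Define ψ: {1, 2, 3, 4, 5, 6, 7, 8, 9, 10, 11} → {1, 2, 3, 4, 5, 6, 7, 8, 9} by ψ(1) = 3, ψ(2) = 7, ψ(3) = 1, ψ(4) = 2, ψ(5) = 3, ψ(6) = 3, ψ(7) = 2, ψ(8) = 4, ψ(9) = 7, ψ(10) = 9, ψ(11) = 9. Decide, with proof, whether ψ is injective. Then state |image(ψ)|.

ψ(1) = 3 = ψ(5) with 1 ≠ 5, so ψ is not injective.
The image of ψ is {1, 2, 3, 4, 7, 9}, which has 6 elements.

6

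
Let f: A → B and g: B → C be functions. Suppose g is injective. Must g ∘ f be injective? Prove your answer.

not injective

No. Take A = {0, 1}, B = C = {0, 1, 2, 3}, f(0) = f(1) = 0, and g = identity (injective).
Then (g ∘ f)(0) = (g ∘ f)(1) = 0 with 0 ≠ 1, so g ∘ f is not injective.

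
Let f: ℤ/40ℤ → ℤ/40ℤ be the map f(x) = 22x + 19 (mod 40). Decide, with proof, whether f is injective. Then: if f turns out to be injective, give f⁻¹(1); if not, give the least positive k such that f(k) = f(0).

20

We have gcd(22, 40) = 2 > 1. Taking u = 0 and v = 20: f(0) = 19 and f(20) = 22·20 + 19 = 459 ≡ 19 (mod 40).
So f(0) = f(20) while 0 ≠ 20, thus f is not injective.
Since f is not injective, we find the least positive k with f(k) = f(0): this means 22k ≡ 0 (mod 40), i.e. 40 ∣ 22k. Since gcd(22, 40) = 2, dividing through by 2 this holds exactly when 20 ∣ 11k, and as gcd(11, 20) = 1, exactly when 20 ∣ k.
The smallest positive such k is 20.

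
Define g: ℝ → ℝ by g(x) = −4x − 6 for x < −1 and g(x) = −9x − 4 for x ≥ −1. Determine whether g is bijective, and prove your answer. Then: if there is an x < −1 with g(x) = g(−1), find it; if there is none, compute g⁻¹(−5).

Both pieces are strictly decreasing (slopes −4 and −9), so each is injective on its own interval.
The left piece maps (−∞, −1) onto (−2, ∞); the right piece maps [−1, ∞) onto (−∞, 5].
These images overlap. In particular g(−1) = 5 (right piece), and solving −4x − 6 = 5 on the left piece gives x = −11/4 < −1.
So g(−11/4) = g(−1) with −11/4 ≠ −1, and g is not injective, hence not bijective. This x = −11/4 is the requested value below −1.

-11/4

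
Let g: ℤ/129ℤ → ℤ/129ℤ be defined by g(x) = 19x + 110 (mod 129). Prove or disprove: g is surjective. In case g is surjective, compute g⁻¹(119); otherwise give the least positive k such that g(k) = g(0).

By definition, surjectivity means every element of the codomain has a preimage under g.
Since gcd(19, 129) = 1, 19 is invertible modulo 129. Euclid's algorithm: 129 = 6·19 + 15, 19 = 1·15 + 4, 15 = 3·4 + 3, 4 = 1·3 + 1; back-substituting gives 1 = 34·19 − 5·129, so 19⁻¹ ≡ 34 (mod 129).
Then y ↦ 34(y − 110) is a two-sided inverse to g, so every y ∈ ℤ/129ℤ has a preimage.
Hence g is surjective.
Since g is surjective, we find g⁻¹(119): we need 19x ≡ 119 − 110 ≡ 9 (mod 129). Using 19⁻¹ = 34: x ≡ 34·9 = 306 = 2·129 + 48, so x = 48.
Check: g(48) = 19·48 + 110 = 1022 = 7·129 + 119 ≡ 119 (mod 129).

48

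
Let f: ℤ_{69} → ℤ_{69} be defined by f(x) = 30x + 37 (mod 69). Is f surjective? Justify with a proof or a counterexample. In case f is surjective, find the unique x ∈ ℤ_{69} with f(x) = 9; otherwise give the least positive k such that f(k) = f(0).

23

Since gcd(30, 69) = 3, we have 30x ≡ 0 (mod 3) for all x, so f(x) ≡ 1 (mod 3).
But 0 ≢ 1 (mod 3), so 0 ∈ ℤ_{69} has no preimage. Thus f is not surjective.
Since f is not surjective, we find the least positive k with f(k) = f(0): this means 30k ≡ 0 (mod 69), i.e. 69 ∣ 30k. Since gcd(30, 69) = 3, dividing through by 3 this holds exactly when 23 ∣ 10k, and as gcd(10, 23) = 1, exactly when 23 ∣ k.
The smallest positive such k is 23.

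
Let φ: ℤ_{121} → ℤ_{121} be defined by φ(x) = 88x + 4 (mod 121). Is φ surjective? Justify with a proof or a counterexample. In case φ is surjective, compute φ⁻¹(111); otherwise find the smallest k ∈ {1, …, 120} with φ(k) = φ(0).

11

Recall: φ is surjective if every y in the codomain equals φ(x) for some x in the domain.
Since gcd(88, 121) = 11, we have 88x ≡ 0 (mod 11) for all x, so φ(x) ≡ 4 (mod 11).
But 0 ≢ 4 (mod 11), so 0 ∈ ℤ_{121} has no preimage. Hence φ is not surjective.
Since φ is not surjective, we find the least positive k with φ(k) = φ(0): this means 88k ≡ 0 (mod 121), i.e. 121 ∣ 88k. Since gcd(88, 121) = 11, dividing through by 11 this holds exactly when 11 ∣ 8k, and as gcd(8, 11) = 1, exactly when 11 ∣ k.
The smallest positive such k is 11.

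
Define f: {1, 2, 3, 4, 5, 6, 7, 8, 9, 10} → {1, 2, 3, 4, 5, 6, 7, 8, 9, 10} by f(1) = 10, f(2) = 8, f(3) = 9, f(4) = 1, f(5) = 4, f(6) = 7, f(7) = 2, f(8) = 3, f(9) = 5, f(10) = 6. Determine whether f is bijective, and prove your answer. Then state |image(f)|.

The values 10, 8, 9, 1, 4, 7, 2, 3, 5, 6 are a permutation of {1, 2, 3, 4, 5, 6, 7, 8, 9, 10}: each element appears exactly once.
So f is injective and surjective, hence bijective.
The image of f is {1, 2, 3, 4, 5, 6, 7, 8, 9, 10}, which has 10 elements.

10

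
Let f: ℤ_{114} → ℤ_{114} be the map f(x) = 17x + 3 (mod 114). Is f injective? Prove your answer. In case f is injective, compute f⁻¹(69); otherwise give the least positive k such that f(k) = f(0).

Suppose f(a) = f(b) in ℤ_{114}. Then 17a + 3 ≡ 17b + 3 (mod 114), hence 17(a − b) ≡ 0 (mod 114).
Since gcd(17, 114) = 1, 17 is invertible modulo 114, thus a − b ≡ 0 (mod 114), i.e. a = b.
Hence f is injective.
We now compute 17⁻¹ mod 114 explicitly. Euclid's algorithm: 114 = 6·17 + 12, 17 = 1·12 + 5, 12 = 2·5 + 2, 5 = 2·2 + 1; back-substituting gives 1 = 47·17 − 7·114, so 17⁻¹ ≡ 47 (mod 114).
Since f is injective, we compute f⁻¹(69): solve 17x + 3 ≡ 69 (mod 114), i.e. 17x ≡ 66 (mod 114).
Multiplying by 17⁻¹ = 47 gives x ≡ 47·66 = 3102 = 27·114 + 24 ≡ 24 (mod 114).
Check: f(24) = 17·24 + 3 = 411 = 3·114 + 69 ≡ 69 (mod 114).

24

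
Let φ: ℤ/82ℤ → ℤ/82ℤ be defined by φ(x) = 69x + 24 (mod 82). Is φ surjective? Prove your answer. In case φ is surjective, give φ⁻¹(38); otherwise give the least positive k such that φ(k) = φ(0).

Recall: surjectivity means every element of the codomain has a preimage under φ.
Since gcd(69, 82) = 1, 69 is invertible modulo 82. Euclid's algorithm: 82 = 1·69 + 13, 69 = 5·13 + 4, 13 = 3·4 + 1; back-substituting gives 1 = 63·69 − 53·82, so 69⁻¹ ≡ 63 (mod 82).
For any y ∈ ℤ/82ℤ, x = 63(y − 24) mod 82 satisfies φ(x) = 69·63(y − 24) + 24 ≡ y (since 69·63 ≡ 1 mod 82). So every y has a preimage.
Therefore φ is surjective.
Since φ is surjective, we compute φ⁻¹(38): solve 69x + 24 ≡ 38 (mod 82), i.e. 69x ≡ 14 (mod 82).
Multiplying by 69⁻¹ = 63 gives x ≡ 63·14 = 882 = 10·82 + 62 ≡ 62 (mod 82).
Check: φ(62) = 69·62 + 24 = 4302 = 52·82 + 38 ≡ 38 (mod 82).

62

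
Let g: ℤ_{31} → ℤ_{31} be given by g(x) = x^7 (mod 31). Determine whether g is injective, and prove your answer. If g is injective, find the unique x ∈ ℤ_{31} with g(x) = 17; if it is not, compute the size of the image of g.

Since 31 is prime, the nonzero elements of ℤ_{31} form a cyclic group of order 30.
As gcd(7, 30) = 1, raising to the 7th power is a bijection on this group: if s^7 ≡ t^7 then (st^{−1})^7 = 1, and the only element of order dividing gcd(7, 30) = 1 is 1, so s = t.
With g(0) = 0 this makes g injective on all of ℤ_{31}, hence bijective (finite equal-size domain and codomain). In particular g is injective.
Since g is injective, we find the preimage of 17. The inverse of x ↦ x^7 on (ℤ_{31})^× is x ↦ x^13, because 7·13 = 91 = 3·30 + 1 ≡ 1 (mod 30) and x^{30} = 1 for x ≠ 0 (Fermat). So g⁻¹(17) = 17^13 mod 31.
Repeated squaring mod 31: 17^1 ≡ 17, 17^2 ≡ 17² = 289 ≡ 10, 17^4 ≡ 10² = 100 ≡ 7, 17^8 ≡ 7² = 49 ≡ 18. Since 13 = 8 + 4 + 1, 17^13 ≡ 18·7·17: 18·7 = 126 ≡ 2, then 2·17 = 34 ≡ 3. So 17^13 ≡ 3 (mod 31).
Hence g⁻¹(17) = 3.

3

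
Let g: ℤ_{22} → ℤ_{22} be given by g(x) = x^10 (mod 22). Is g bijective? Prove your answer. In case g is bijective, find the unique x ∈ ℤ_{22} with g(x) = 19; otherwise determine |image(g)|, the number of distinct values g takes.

g(1) = 1^10 = 1.
g(3): Repeated squaring mod 22: 3^1 ≡ 3, 3^2 ≡ 3² = 9, 3^4 ≡ 9² = 81 ≡ 15, 3^8 ≡ 15² = 225 ≡ 5. Since 10 = 8 + 2, 3^10 ≡ 5·9: 5·9 = 45 ≡ 1. So 3^10 ≡ 1 (mod 22).
So g(1) = g(3) = 1 while 1 ≠ 3, thus g is not injective, hence not bijective.
Since g is not bijective, we determine |image(g)|. Computing x^10 mod 22 for each x (by repeated squaring, reducing mod 22 at every step), the values g(0), g(1), …, g(21) are: 0, 1, 12, 1, 12, 1, 12, 1, 12, 1, 12, 11, 12, 1, 12, 1, 12, 1, 12, 1, 12, 1.
The distinct values are {0, 1, 11, 12}; there are 4 of them.

4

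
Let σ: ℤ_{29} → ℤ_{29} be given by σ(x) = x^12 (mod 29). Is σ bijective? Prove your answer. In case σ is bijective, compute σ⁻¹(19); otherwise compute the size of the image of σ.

8

σ(2): Repeated squaring mod 29: 2^1 ≡ 2, 2^2 ≡ 2² = 4, 2^4 ≡ 4² = 16, 2^8 ≡ 16² = 256 ≡ 24. Since 12 = 8 + 4, 2^12 ≡ 24·16: 24·16 = 384 ≡ 7. So 2^12 ≡ 7 (mod 29).
σ(5): Repeated squaring mod 29: 5^1 ≡ 5, 5^2 ≡ 5² = 25, 5^4 ≡ 25² = 625 ≡ 16, 5^8 ≡ 16² = 256 ≡ 24. Since 12 = 8 + 4, 5^12 ≡ 24·16: 24·16 = 384 ≡ 7. So 5^12 ≡ 7 (mod 29).
So σ(2) = σ(5) = 7 while 2 ≠ 5, therefore σ is not injective, hence not bijective.
Since σ is not bijective, we determine |image(σ)|. Computing x^12 mod 29 for each x (by repeated squaring, reducing mod 29 at every step), the values σ(0), σ(1), …, σ(28) are: 0, 1, 7, 16, 20, 7, 25, 16, 24, 24, 20, 23, 1, 23, 25, 25, 23, 1, 23, 20, 24, 24, 16, 25, 7, 20, 16, 7, 1.
The distinct values are {0, 1, 7, 16, 20, 23, 24, 25}; there are 8 of them.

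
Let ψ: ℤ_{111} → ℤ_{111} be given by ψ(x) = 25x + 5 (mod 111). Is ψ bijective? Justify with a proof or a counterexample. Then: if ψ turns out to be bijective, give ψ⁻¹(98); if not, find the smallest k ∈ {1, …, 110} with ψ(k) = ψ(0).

57

Suppose ψ(a) = ψ(b) in ℤ_{111}. Then 25a + 5 ≡ 25b + 5 (mod 111), so 25(a − b) ≡ 0 (mod 111).
Since gcd(25, 111) = 1, 25 is invertible modulo 111, thus a − b ≡ 0 (mod 111), i.e. a = b.
We now compute 25⁻¹ mod 111 explicitly. Euclid's algorithm: 111 = 4·25 + 11, 25 = 2·11 + 3, 11 = 3·3 + 2, 3 = 1·2 + 1; back-substituting gives 1 = 40·25 − 9·111, so 25⁻¹ ≡ 40 (mod 111).
For any y ∈ ℤ_{111}, x = 40(y − 5) mod 111 satisfies ψ(x) = 25·40(y − 5) + 5 ≡ y (since 25·40 ≡ 1 mod 111). So every y has a preimage.
Thus ψ is bijective.
Since ψ is bijective, we find ψ⁻¹(98): we need 25x ≡ 98 − 5 ≡ 93 (mod 111). Using 25⁻¹ = 40: x ≡ 40·93 = 3720 = 33·111 + 57, so x = 57.
Check: ψ(57) = 25·57 + 5 = 1430 = 12·111 + 98 ≡ 98 (mod 111).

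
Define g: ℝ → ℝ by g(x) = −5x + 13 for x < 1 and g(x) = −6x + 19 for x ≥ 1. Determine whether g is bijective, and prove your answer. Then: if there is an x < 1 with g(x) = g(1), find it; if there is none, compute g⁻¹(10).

0

Both pieces are strictly decreasing (slopes −5 and −6), so each is injective on its own interval.
The left piece maps (−∞, 1) onto (8, ∞); the right piece maps [1, ∞) onto (−∞, 13].
These images overlap. In particular g(1) = 13 (right piece), and solving −5x + 13 = 13 on the left piece gives x = 0 < 1.
So g(0) = g(1) with 0 ≠ 1, and g is not injective, hence not bijective. This x = 0 is the requested value below 1.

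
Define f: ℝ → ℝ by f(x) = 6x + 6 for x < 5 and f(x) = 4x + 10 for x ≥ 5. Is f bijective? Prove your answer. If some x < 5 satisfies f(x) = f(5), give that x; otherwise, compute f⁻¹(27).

4

Both pieces are strictly increasing (slopes 6 and 4), so each is injective on its own interval.
The left piece maps (−∞, 5) onto (−∞, 36); the right piece maps [5, ∞) onto [30, ∞).
These images overlap. In particular f(5) = 30 (right piece), and solving 6x + 6 = 30 on the left piece gives x = 4 < 5.
So f(4) = f(5) with 4 ≠ 5, and f is not injective, hence not bijective. This x = 4 is the requested value below 5.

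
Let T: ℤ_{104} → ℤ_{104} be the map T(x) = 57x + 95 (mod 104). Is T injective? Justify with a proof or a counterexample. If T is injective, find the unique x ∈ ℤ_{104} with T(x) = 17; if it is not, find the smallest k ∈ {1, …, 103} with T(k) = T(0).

If T(u) = T(v), then 57u ≡ 57v (mod 104). Because gcd(57, 104) = 1, we may cancel 57 to get u ≡ v (mod 104).
Hence T is injective.
We now compute 57⁻¹ mod 104 explicitly. Euclid's algorithm: 104 = 1·57 + 47, 57 = 1·47 + 10, 47 = 4·10 + 7, 10 = 1·7 + 3, 7 = 2·3 + 1; back-substituting gives 1 = 73·57 − 40·104, so 57⁻¹ ≡ 73 (mod 104).
Since T is injective, we find T⁻¹(17): we need 57x ≡ 17 − 95 ≡ 26 (mod 104). Using 57⁻¹ = 73: x ≡ 73·26 = 1898 = 18·104 + 26, so x = 26.
Check: T(26) = 57·26 + 95 = 1577 = 15·104 + 17 ≡ 17 (mod 104).

26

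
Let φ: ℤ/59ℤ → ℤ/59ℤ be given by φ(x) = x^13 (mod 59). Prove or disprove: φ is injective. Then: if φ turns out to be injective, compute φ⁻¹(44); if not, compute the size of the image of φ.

Since 59 is prime, the nonzero elements of ℤ/59ℤ form a cyclic group of order 58.
As gcd(13, 58) = 1, raising to the 13th power is a bijection on this group: if a^13 ≡ b^13 then (ab^{−1})^13 = 1, and the only element of order dividing gcd(13, 58) = 1 is 1, so a = b.
With φ(0) = 0 this makes φ injective on all of ℤ/59ℤ, hence bijective (finite equal-size domain and codomain). In particular φ is injective.
Since φ is injective, we find the preimage of 44. The inverse of x ↦ x^13 on (ℤ/59ℤ)^× is x ↦ x^9, because 13·9 = 117 = 2·58 + 1 ≡ 1 (mod 58) and x^{58} = 1 for x ≠ 0 (Fermat). So φ⁻¹(44) = 44^9 mod 59.
Repeated squaring mod 59: 44^1 ≡ 44, 44^2 ≡ 44² = 1936 ≡ 48, 44^4 ≡ 48² = 2304 ≡ 3, 44^8 ≡ 3² = 9. Since 9 = 8 + 1, 44^9 ≡ 9·44: 9·44 = 396 ≡ 42. So 44^9 ≡ 42 (mod 59).
Hence φ⁻¹(44) = 42.

42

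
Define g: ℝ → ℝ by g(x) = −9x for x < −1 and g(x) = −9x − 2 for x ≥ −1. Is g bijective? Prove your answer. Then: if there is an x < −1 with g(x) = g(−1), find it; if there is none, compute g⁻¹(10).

Both pieces are strictly decreasing (slopes −9 and −9), so each is injective on its own interval.
The left piece maps (−∞, −1) onto (9, ∞); the right piece maps [−1, ∞) onto (−∞, 7].
The images leave a gap (9 has no preimage), so g is not surjective, hence not bijective.
Because the two images are disjoint, no x < −1 has g(x) = g(−1), so we compute g⁻¹(10): 10 lies in (9, ∞), so solve −9x = 10: x = (10 − 0)/(−9) = −10/9.

-10/9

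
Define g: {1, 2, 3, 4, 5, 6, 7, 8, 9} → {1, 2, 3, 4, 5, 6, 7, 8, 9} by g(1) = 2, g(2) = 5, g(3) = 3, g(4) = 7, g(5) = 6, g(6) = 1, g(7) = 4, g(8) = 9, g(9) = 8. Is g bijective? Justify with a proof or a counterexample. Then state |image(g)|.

9

The values 2, 5, 3, 7, 6, 1, 4, 9, 8 are a permutation of {1, 2, 3, 4, 5, 6, 7, 8, 9}: each element appears exactly once.
So g is injective and surjective, hence bijective.
The image of g is {1, 2, 3, 4, 5, 6, 7, 8, 9}, which has 9 elements.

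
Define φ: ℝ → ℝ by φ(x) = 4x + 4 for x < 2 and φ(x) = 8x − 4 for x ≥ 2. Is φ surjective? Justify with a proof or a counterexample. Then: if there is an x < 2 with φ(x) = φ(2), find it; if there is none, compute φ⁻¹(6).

1/2

Both pieces are strictly increasing (slopes 4 and 8), so each is injective on its own interval.
The left piece maps (−∞, 2) onto (−∞, 12); the right piece maps [2, ∞) onto [12, ∞).
These images together cover ℝ, so φ is surjective.
Because the two images are disjoint, no x < 2 has φ(x) = φ(2), so we compute φ⁻¹(6): 6 lies in (−∞, 12), so solve 4x + 4 = 6: x = (6 − 4)/4 = 1/2.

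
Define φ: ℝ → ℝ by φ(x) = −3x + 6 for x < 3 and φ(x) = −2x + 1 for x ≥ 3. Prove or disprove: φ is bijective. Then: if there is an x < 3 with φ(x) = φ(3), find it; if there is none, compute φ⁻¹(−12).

Both pieces are strictly decreasing (slopes −3 and −2), so each is injective on its own interval.
The left piece maps (−∞, 3) onto (−3, ∞); the right piece maps [3, ∞) onto (−∞, −5].
The images leave a gap (−3 has no preimage), so φ is not surjective, hence not bijective.
Because the two images are disjoint, no x < 3 has φ(x) = φ(3), so we compute φ⁻¹(−12): −12 lies in (−∞, −5], so solve −2x + 1 = −12: x = (−12 − 1)/(−2) = 13/2.

13/2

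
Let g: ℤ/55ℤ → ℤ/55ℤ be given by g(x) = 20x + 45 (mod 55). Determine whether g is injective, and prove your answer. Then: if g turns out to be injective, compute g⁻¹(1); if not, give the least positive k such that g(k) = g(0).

We have gcd(20, 55) = 5 > 1. Taking u = 0 and v = 11: g(0) = 45 and g(11) = 20·11 + 45 = 265 ≡ 45 (mod 55).
So g(0) = g(11) while 0 ≠ 11, thus g is not injective.
Since g is not injective, we find the least positive k with g(k) = g(0): this means 20k ≡ 0 (mod 55), i.e. 55 ∣ 20k. Since gcd(20, 55) = 5, dividing through by 5 this holds exactly when 11 ∣ 4k, and as gcd(4, 11) = 1, exactly when 11 ∣ k.
The smallest positive such k is 11.

11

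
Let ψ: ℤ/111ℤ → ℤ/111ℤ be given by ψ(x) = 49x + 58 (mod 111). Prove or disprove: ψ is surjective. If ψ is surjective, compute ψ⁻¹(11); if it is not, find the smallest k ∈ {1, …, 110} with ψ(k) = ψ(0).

67

By definition, ψ is surjective if every y in the codomain equals ψ(x) for some x in the domain.
Since gcd(49, 111) = 1, 49 is invertible modulo 111. Euclid's algorithm: 111 = 2·49 + 13, 49 = 3·13 + 10, 13 = 1·10 + 3, 10 = 3·3 + 1; back-substituting gives 1 = 34·49 − 15·111, so 49⁻¹ ≡ 34 (mod 111).
Then y ↦ 34(y − 58) is a two-sided inverse to ψ, so every y ∈ ℤ/111ℤ has a preimage.
Hence ψ is surjective.
Since ψ is surjective, we find ψ⁻¹(11): we need 49x ≡ 11 − 58 ≡ 64 (mod 111). Using 49⁻¹ = 34: x ≡ 34·64 = 2176 = 19·111 + 67, so x = 67.
Check: ψ(67) = 49·67 + 58 = 3341 = 30·111 + 11 ≡ 11 (mod 111).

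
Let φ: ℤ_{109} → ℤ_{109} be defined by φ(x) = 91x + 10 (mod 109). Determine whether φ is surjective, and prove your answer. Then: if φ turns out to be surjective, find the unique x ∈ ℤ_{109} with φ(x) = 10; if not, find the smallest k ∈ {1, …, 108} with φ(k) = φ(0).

Recall: φ is surjective if every y in the codomain equals φ(x) for some x in the domain.
Since gcd(91, 109) = 1, 91 is invertible modulo 109. Euclid's algorithm: 109 = 1·91 + 18, 91 = 5·18 + 1; back-substituting gives 1 = 6·91 − 5·109, so 91⁻¹ ≡ 6 (mod 109).
For any y ∈ ℤ_{109}, x = 6(y − 10) mod 109 satisfies φ(x) = 91·6(y − 10) + 10 ≡ y (since 91·6 ≡ 1 mod 109). So every y has a preimage.
Hence φ is surjective.
Since φ is surjective, we find φ⁻¹(10): we need 91x ≡ 10 − 10 ≡ 0 (mod 109). Using 91⁻¹ = 6: x ≡ 6·0 = 0, so x = 0.
Check: φ(0) = 91·0 + 10 = 10 ≡ 10 (mod 109).

0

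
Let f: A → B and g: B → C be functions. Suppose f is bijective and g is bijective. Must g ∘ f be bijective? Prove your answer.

bijective

Injectivity: if g(f(s)) = g(f(t)) then f(s) = f(t) (g injective) so s = t (f injective).
Surjectivity: for c ∈ C pick b with g(b) = c, then a with f(a) = b; then (g ∘ f)(a) = c.
Thus g ∘ f is bijective.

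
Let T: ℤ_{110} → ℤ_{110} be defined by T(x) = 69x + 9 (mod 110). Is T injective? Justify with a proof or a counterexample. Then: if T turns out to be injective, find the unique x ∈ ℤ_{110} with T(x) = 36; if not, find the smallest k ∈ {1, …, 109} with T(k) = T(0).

53

Suppose T(a) = T(b) in ℤ_{110}. Then 69a + 9 ≡ 69b + 9 (mod 110), therefore 69(a − b) ≡ 0 (mod 110).
Since gcd(69, 110) = 1, 69 is invertible modulo 110, therefore a − b ≡ 0 (mod 110), i.e. a = b.
So T is injective.
We now compute 69⁻¹ mod 110 explicitly. Euclid's algorithm: 110 = 1·69 + 41, 69 = 1·41 + 28, 41 = 1·28 + 13, 28 = 2·13 + 2, 13 = 6·2 + 1; back-substituting gives 1 = 59·69 − 37·110, so 69⁻¹ ≡ 59 (mod 110).
Since T is injective, we find T⁻¹(36): we need 69x ≡ 36 − 9 ≡ 27 (mod 110). Using 69⁻¹ = 59: x ≡ 59·27 = 1593 = 14·110 + 53, so x = 53.
Check: T(53) = 69·53 + 9 = 3666 = 33·110 + 36 ≡ 36 (mod 110).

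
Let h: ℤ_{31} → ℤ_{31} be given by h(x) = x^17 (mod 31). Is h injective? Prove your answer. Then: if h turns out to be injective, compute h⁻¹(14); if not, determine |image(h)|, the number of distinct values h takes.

Since 31 is prime, the nonzero elements of ℤ_{31} form a cyclic group of order 30.
As gcd(17, 30) = 1, raising to the 17th power is a bijection on this group: if u^17 ≡ v^17 then (uv^{−1})^17 = 1, and the only element of order dividing gcd(17, 30) = 1 is 1, so u = v.
With h(0) = 0 this makes h injective on all of ℤ_{31}, hence bijective (finite equal-size domain and codomain). In particular h is injective.
Since h is injective, we find the preimage of 14. The inverse of x ↦ x^17 on (ℤ_{31})^× is x ↦ x^23, because 17·23 = 391 = 13·30 + 1 ≡ 1 (mod 30) and x^{30} = 1 for x ≠ 0 (Fermat). So h⁻¹(14) = 14^23 mod 31.
Repeated squaring mod 31: 14^1 ≡ 14, 14^2 ≡ 14² = 196 ≡ 10, 14^4 ≡ 10² = 100 ≡ 7, 14^8 ≡ 7² = 49 ≡ 18, 14^16 ≡ 18² = 324 ≡ 14. Since 23 = 16 + 4 + 2 + 1, 14^23 ≡ 14·7·10·14: 14·7 = 98 ≡ 5, then 5·10 = 50 ≡ 19, then 19·14 = 266 ≡ 18. So 14^23 ≡ 18 (mod 31).
Hence h⁻¹(14) = 18.

18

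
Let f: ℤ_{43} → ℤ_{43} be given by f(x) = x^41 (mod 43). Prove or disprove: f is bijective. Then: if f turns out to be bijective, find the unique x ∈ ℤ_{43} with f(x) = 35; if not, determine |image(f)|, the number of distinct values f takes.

Since 43 is prime, the nonzero elements of ℤ_{43} form a cyclic group of order 42.
As gcd(41, 42) = 1, raising to the 41st power is a bijection on this group: if s^41 ≡ t^41 then (st^{−1})^41 = 1, and the only element of order dividing gcd(41, 42) = 1 is 1, so s = t.
With f(0) = 0 this makes f injective on all of ℤ_{43}, hence bijective (finite equal-size domain and codomain). In particular f is bijective.
Since f is bijective, we find the preimage of 35. The inverse of x ↦ x^41 on (ℤ_{43})^× is x ↦ x^41, because 41·41 = 1681 = 40·42 + 1 ≡ 1 (mod 42) and x^{42} = 1 for x ≠ 0 (Fermat). So f⁻¹(35) = 35^41 mod 43.
Repeated squaring mod 43: 35^1 ≡ 35, 35^2 ≡ 35² = 1225 ≡ 21, 35^4 ≡ 21² = 441 ≡ 11, 35^8 ≡ 11² = 121 ≡ 35, 35^16 ≡ 35² = 1225 ≡ 21, 35^32 ≡ 21² = 441 ≡ 11. Since 41 = 32 + 8 + 1, 35^41 ≡ 11·35·35: 11·35 = 385 ≡ 41, then 41·35 = 1435 ≡ 16. So 35^41 ≡ 16 (mod 43).
Hence f⁻¹(35) = 16.

16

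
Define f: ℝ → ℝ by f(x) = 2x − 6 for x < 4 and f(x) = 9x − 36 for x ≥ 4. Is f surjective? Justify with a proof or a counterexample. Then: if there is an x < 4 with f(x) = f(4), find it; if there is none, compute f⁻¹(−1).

3

Both pieces are strictly increasing (slopes 2 and 9), so each is injective on its own interval.
The left piece maps (−∞, 4) onto (−∞, 2); the right piece maps [4, ∞) onto [0, ∞).
The union (−∞, 2) ∪ [0, ∞) covers ℝ, so f is surjective.
For the follow-up: the images overlap, so an x < 4 with f(x) = f(4) exists. f(4) = 0; solving 2x − 6 = 0 for x < 4 gives x = (0 + 6)/2 = 3.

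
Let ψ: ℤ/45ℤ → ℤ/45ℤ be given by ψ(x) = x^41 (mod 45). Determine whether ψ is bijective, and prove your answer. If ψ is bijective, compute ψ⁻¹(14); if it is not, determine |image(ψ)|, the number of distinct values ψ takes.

ψ(0) = 0^41 = 0.
ψ(15): Repeated squaring mod 45: 15^1 ≡ 15, 15^2 ≡ 15² = 225 ≡ 0, 15^4 ≡ 0² = 0, 15^8 ≡ 0² = 0, 15^16 ≡ 0² = 0, 15^32 ≡ 0² = 0. Since 41 = 32 + 8 + 1, 15^41 ≡ 0·0·15: 0·0 = 0, then 0·15 = 0. So 15^41 ≡ 0 (mod 45).
So ψ(0) = ψ(15) = 0 while 0 ≠ 15, so ψ is not injective, hence not bijective.
Since ψ is not bijective, we determine |image(ψ)|. Computing x^41 mod 45 for each x (by repeated squaring, reducing mod 45 at every step), the values ψ(0), ψ(1), …, ψ(44) are: 0, 1, 32, 18, 34, 20, 36, 22, 8, 9, 10, 41, 27, 43, 29, 0, 31, 17, 18, 19, 5, 36, 7, 38, 9, 40, 26, 27, 28, 14, 0, 16, 2, 18, 4, 35, 36, 37, 23, 9, 25, 11, 27, 13, 44.
The distinct values are {0, 1, 2, 4, 5, 7, 8, 9, 10, 11, 13, 14, 16, 17, 18, 19, 20, 22, 23, 25, 26, 27, 28, 29, 31, 32, 34, 35, 36, 37, 38, 40, 41, 43, 44}; there are 35 of them.

35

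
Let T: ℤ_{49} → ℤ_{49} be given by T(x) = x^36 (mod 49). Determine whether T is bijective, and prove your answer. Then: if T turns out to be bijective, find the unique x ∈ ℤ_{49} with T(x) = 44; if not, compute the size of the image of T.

8

T(3): Repeated squaring mod 49: 3^1 ≡ 3, 3^2 ≡ 3² = 9, 3^4 ≡ 9² = 81 ≡ 32, 3^8 ≡ 32² = 1024 ≡ 44, 3^16 ≡ 44² = 1936 ≡ 25, 3^32 ≡ 25² = 625 ≡ 37. Since 36 = 32 + 4, 3^36 ≡ 37·32: 37·32 = 1184 ≡ 8. So 3^36 ≡ 8 (mod 49).
T(5): Repeated squaring mod 49: 5^1 ≡ 5, 5^2 ≡ 5² = 25, 5^4 ≡ 25² = 625 ≡ 37, 5^8 ≡ 37² = 1369 ≡ 46, 5^16 ≡ 46² = 2116 ≡ 9, 5^32 ≡ 9² = 81 ≡ 32. Since 36 = 32 + 4, 5^36 ≡ 32·37: 32·37 = 1184 ≡ 8. So 5^36 ≡ 8 (mod 49).
So T(3) = T(5) = 8 while 3 ≠ 5, hence T is not injective, hence not bijective.
Since T is not bijective, we determine |image(T)|. Computing x^36 mod 49 for each x (by repeated squaring, reducing mod 49 at every step), the values T(0), T(1), …, T(48) are: 0, 1, 36, 8, 22, 8, 43, 0, 8, 15, 43, 36, 29, 36, 0, 15, 43, 29, 1, 1, 29, 0, 22, 22, 15, 15, 22, 22, 0, 29, 1, 1, 29, 43, 15, 0, 36, 29, 36, 43, 15, 8, 0, 43, 8, 22, 8, 36, 1.
The distinct values are {0, 1, 8, 15, 22, 29, 36, 43}; there are 8 of them.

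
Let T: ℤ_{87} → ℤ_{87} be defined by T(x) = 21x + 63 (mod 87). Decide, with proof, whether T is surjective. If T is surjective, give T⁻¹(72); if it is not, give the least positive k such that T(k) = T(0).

29

Since gcd(21, 87) = 3, we have 21x ≡ 0 (mod 3) for all x, so T(x) ≡ 0 (mod 3).
But 1 ≢ 0 (mod 3), so 1 ∈ ℤ_{87} has no preimage. Thus T is not surjective.
Since T is not surjective, we find the least positive k with T(k) = T(0): this means 21k ≡ 0 (mod 87), i.e. 87 ∣ 21k. Since gcd(21, 87) = 3, dividing through by 3 this holds exactly when 29 ∣ 7k, and as gcd(7, 29) = 1, exactly when 29 ∣ k.
The smallest positive such k is 29.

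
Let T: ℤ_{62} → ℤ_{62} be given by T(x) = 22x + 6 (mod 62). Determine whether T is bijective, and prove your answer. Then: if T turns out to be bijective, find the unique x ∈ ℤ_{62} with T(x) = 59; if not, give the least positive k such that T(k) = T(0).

We have gcd(22, 62) = 2 > 1. Taking x_1 = 0 and x_2 = 31: T(0) = 6 and T(31) = 22·31 + 6 = 688 ≡ 6 (mod 62).
So T(0) = T(31) while 0 ≠ 31, hence T is not injective, hence not bijective.
Since T is not bijective, we find the least positive k with T(k) = T(0): this means 22k ≡ 0 (mod 62), i.e. 62 ∣ 22k. Since gcd(22, 62) = 2, dividing through by 2 this holds exactly when 31 ∣ 11k, and as gcd(11, 31) = 1, exactly when 31 ∣ k.
The smallest positive such k is 31.

31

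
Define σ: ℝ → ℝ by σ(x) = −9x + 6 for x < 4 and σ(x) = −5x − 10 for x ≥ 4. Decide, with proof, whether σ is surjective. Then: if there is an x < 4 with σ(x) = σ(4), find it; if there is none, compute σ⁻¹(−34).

Both pieces are strictly decreasing (slopes −9 and −5), so each is injective on its own interval.
The left piece maps (−∞, 4) onto (−30, ∞); the right piece maps [4, ∞) onto (−∞, −30].
These images together cover ℝ, so σ is surjective.
Because the two images are disjoint, no x < 4 has σ(x) = σ(4), so we compute σ⁻¹(−34): −34 lies in (−∞, −30], so solve −5x − 10 = −34: x = (−34 + 10)/(−5) = 24/5.

24/5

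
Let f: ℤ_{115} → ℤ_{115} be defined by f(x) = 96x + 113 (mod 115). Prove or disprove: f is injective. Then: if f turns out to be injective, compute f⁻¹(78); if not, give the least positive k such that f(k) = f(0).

Recall that f is injective when f(s) = f(t) forces s = t.
Suppose f(s) = f(t) in ℤ_{115}. Then 96s + 113 ≡ 96t + 113 (mod 115), thus 96(s − t) ≡ 0 (mod 115).
Since gcd(96, 115) = 1, 96 is invertible modulo 115, therefore s − t ≡ 0 (mod 115), i.e. s = t.
So f is injective.
We now compute 96⁻¹ mod 115 explicitly. Euclid's algorithm: 115 = 1·96 + 19, 96 = 5·19 + 1; back-substituting gives 1 = 6·96 − 5·115, so 96⁻¹ ≡ 6 (mod 115).
Since f is injective, we compute f⁻¹(78): solve 96x + 113 ≡ 78 (mod 115), i.e. 96x ≡ 80 (mod 115).
Multiplying by 96⁻¹ = 6 gives x ≡ 6·80 = 480 = 4·115 + 20 ≡ 20 (mod 115).
Check: f(20) = 96·20 + 113 = 2033 = 17·115 + 78 ≡ 78 (mod 115).

20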